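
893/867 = 893/867 = 1.03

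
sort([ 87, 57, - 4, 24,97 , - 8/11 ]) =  [ - 4,  -  8/11, 24 , 57, 87, 97]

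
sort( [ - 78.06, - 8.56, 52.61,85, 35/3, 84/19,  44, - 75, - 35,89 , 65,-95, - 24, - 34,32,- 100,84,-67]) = [ - 100, - 95, - 78.06,-75, - 67, - 35,-34,  -  24,  -  8.56 , 84/19,  35/3,32 , 44,52.61,65,84,85, 89 ] 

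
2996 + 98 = 3094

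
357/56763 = 1/159=0.01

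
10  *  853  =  8530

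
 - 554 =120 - 674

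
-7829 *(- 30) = 234870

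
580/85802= 290/42901  =  0.01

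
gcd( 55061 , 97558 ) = 1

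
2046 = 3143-1097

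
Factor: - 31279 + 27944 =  - 5^1*23^1*29^1 = - 3335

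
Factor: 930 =2^1*3^1*5^1*31^1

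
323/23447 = 323/23447  =  0.01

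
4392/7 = 627+3/7 = 627.43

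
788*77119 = 60769772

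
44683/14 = 3191 + 9/14 =3191.64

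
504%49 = 14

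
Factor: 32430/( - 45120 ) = - 23/32  =  - 2^( -5 ) *23^1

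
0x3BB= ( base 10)955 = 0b1110111011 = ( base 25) 1d5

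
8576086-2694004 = 5882082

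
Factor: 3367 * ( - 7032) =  - 2^3*3^1*7^1*13^1*37^1*293^1 = - 23676744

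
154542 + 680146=834688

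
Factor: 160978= 2^1*80489^1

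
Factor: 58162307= 7^1*523^1 * 15887^1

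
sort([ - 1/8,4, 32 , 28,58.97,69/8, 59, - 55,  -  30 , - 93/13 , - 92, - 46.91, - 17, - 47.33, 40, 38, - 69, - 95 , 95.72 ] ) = [-95,- 92, - 69 , - 55,  -  47.33, - 46.91, - 30, - 17, - 93/13, - 1/8, 4,69/8,28 , 32 , 38, 40 , 58.97 , 59,95.72]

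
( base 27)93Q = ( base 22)dh2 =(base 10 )6668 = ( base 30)7C8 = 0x1A0C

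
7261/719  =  7261/719= 10.10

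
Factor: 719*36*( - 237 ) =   -  6134508 = -  2^2*3^3*79^1*719^1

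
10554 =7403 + 3151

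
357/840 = 17/40 = 0.42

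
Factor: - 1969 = -11^1*179^1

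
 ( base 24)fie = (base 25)edb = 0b10001101111110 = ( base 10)9086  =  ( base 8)21576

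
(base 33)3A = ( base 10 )109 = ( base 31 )3G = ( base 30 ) 3J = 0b1101101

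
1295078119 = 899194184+395883935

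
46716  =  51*916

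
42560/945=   1216/27  =  45.04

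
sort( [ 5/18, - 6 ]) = [ - 6, 5/18 ]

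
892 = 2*446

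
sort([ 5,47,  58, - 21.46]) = [ - 21.46,5,47,58]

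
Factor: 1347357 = 3^1 * 11^1  *  40829^1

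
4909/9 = 4909/9 = 545.44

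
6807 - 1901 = 4906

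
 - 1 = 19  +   -20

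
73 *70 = 5110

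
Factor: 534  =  2^1*3^1*89^1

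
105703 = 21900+83803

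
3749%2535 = 1214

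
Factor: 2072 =2^3*7^1*37^1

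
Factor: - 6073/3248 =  -2^( - 4 )*7^( - 1 ) * 29^( - 1 )*6073^1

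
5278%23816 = 5278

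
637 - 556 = 81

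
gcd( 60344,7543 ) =7543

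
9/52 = 9/52 = 0.17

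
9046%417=289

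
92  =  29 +63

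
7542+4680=12222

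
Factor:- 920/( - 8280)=3^(- 2 ) = 1/9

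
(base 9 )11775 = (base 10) 7925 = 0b1111011110101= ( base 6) 100405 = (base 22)g85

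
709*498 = 353082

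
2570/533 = 2570/533=4.82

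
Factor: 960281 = 7^1*137183^1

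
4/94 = 2/47 = 0.04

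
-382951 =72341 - 455292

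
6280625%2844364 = 591897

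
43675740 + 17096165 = 60771905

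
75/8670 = 5/578= 0.01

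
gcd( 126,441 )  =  63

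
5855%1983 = 1889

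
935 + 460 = 1395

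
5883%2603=677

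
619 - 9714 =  - 9095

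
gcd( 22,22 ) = 22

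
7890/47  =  167 + 41/47 =167.87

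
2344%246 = 130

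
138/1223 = 138/1223=0.11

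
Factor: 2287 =2287^1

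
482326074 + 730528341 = 1212854415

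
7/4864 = 7/4864 = 0.00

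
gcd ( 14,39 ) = 1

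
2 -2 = 0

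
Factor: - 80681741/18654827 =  - 7^1 * 19^( - 1 )*29^1*53^1*271^( - 1)*3623^ (  -  1 )*7499^1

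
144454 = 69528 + 74926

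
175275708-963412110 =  - 788136402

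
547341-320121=227220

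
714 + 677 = 1391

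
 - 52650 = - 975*54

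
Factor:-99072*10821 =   -  1072058112 = -2^8 * 3^3*43^1*3607^1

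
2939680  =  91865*32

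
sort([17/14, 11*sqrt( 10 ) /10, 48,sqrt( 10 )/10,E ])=[sqrt(10) /10, 17/14,E, 11*sqrt( 10) /10,48]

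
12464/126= 6232/63 = 98.92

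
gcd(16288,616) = 8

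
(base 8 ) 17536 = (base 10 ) 8030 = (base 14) 2cd8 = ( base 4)1331132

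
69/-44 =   -  2+19/44 = -1.57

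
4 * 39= 156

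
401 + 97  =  498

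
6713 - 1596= 5117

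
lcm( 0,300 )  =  0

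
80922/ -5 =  - 16185 + 3/5 = -16184.40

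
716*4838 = 3464008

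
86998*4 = 347992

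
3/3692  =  3/3692   =  0.00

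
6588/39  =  168 + 12/13 = 168.92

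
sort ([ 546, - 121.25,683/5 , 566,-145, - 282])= [-282 , - 145, - 121.25, 683/5,546, 566]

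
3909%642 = 57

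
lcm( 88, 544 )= 5984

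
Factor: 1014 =2^1*3^1 * 13^2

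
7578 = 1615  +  5963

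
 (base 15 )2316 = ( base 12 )4386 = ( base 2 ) 1110100010110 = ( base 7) 30465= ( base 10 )7446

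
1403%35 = 3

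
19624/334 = 58 + 126/167=58.75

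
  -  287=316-603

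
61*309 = 18849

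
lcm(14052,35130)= 70260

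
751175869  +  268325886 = 1019501755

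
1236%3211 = 1236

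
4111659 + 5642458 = 9754117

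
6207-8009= -1802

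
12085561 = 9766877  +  2318684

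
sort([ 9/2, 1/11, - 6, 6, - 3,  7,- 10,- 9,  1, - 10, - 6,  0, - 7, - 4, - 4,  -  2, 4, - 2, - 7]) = [ - 10,-10, - 9,-7, -7,-6, - 6,  -  4, - 4, - 3,  -  2, - 2,0,1/11, 1,4, 9/2, 6, 7] 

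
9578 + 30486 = 40064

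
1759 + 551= 2310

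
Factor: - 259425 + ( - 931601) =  - 2^1 * 595513^1 = - 1191026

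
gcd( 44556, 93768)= 12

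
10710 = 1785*6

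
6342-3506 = 2836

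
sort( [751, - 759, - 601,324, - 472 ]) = [  -  759, - 601, - 472, 324,751 ] 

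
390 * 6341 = 2472990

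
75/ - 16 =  - 75/16  =  - 4.69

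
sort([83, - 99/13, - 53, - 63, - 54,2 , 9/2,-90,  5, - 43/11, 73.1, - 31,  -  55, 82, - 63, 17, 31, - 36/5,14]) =[ - 90, -63,-63, - 55,-54,  -  53, - 31,-99/13,-36/5, - 43/11, 2, 9/2, 5, 14, 17,31,73.1,  82,83 ]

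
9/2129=9/2129 = 0.00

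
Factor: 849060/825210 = 178/173 = 2^1*89^1*173^( - 1) 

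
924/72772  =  33/2599 = 0.01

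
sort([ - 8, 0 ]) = [-8, 0 ]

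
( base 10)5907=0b1011100010011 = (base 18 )1043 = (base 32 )5OJ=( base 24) A63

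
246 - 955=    - 709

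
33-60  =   - 27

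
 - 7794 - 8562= - 16356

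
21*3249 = 68229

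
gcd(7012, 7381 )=1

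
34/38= 17/19=0.89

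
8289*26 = 215514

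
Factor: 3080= 2^3*5^1 * 7^1 *11^1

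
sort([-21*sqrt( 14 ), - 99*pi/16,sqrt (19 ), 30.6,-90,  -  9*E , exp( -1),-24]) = [ - 90, - 21*sqrt(14), - 9*E,-24, - 99 * pi/16, exp(  -  1),sqrt(19),  30.6 ] 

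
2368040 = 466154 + 1901886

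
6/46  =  3/23 = 0.13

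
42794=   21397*2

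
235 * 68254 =16039690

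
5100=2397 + 2703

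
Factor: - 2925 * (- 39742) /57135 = 2^1 * 3^1 * 5^1*31^1*293^ ( - 1 ) * 641^1 = 596130/293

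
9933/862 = 9933/862=11.52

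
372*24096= 8963712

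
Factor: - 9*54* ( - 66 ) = 2^2*3^6 * 11^1 = 32076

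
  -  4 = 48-52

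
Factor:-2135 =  - 5^1* 7^1*61^1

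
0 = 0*981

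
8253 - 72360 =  - 64107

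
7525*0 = 0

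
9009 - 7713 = 1296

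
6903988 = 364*18967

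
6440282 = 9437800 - 2997518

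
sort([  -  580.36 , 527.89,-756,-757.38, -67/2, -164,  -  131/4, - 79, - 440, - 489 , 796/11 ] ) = [  -  757.38 , - 756,-580.36, - 489, - 440, - 164, - 79,-67/2, - 131/4,796/11 , 527.89] 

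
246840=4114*60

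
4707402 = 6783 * 694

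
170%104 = 66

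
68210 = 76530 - 8320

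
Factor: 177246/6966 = 229/9 = 3^( - 2)*229^1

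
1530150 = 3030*505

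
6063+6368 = 12431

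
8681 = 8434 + 247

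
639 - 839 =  - 200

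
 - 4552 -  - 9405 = 4853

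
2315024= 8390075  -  6075051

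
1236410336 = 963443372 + 272966964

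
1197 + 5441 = 6638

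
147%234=147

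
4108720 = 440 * 9338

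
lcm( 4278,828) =25668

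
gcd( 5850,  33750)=450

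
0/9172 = 0 = 0.00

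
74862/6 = 12477 = 12477.00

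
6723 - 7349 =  - 626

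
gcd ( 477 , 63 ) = 9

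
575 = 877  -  302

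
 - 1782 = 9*( - 198 ) 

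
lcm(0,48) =0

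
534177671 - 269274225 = 264903446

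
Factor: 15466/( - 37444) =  - 2^( - 1)*  19^1*23^( - 1)  =  - 19/46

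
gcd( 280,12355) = 35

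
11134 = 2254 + 8880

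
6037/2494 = 6037/2494=2.42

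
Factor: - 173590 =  -2^1*5^1*17359^1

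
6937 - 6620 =317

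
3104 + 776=3880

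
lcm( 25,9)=225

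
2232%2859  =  2232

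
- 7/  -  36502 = 7/36502 = 0.00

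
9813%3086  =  555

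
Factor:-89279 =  -73^1*1223^1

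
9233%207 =125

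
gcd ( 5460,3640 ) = 1820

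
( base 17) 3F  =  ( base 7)123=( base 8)102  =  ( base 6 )150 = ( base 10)66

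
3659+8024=11683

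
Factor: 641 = 641^1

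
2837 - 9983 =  - 7146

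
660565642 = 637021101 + 23544541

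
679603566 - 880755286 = -201151720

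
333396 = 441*756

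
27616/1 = 27616 = 27616.00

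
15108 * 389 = 5877012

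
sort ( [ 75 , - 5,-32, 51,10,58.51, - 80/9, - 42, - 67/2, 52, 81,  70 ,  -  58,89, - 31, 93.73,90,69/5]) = [ - 58, - 42  , - 67/2, - 32, - 31 , - 80/9 , - 5 , 10, 69/5, 51,52, 58.51, 70, 75, 81,  89 , 90, 93.73 ] 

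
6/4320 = 1/720 = 0.00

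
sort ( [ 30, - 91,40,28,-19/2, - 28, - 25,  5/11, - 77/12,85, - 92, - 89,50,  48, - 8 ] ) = [ -92, - 91, - 89,- 28, - 25, - 19/2 ,-8 , - 77/12,  5/11,  28, 30,40,48,50 , 85]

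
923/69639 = 923/69639 =0.01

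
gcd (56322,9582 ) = 6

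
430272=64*6723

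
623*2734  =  1703282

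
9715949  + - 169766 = 9546183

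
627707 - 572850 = 54857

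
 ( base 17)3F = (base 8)102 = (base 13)51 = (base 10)66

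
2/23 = 2/23 = 0.09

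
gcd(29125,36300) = 25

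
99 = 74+25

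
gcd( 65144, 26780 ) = 4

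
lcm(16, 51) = 816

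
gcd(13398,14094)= 174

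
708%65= 58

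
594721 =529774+64947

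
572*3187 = 1822964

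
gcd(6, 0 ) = 6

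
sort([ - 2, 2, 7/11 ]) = [ - 2,7/11,  2] 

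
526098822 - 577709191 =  - 51610369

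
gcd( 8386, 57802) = 2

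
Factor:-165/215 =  - 3^1*11^1 *43^( - 1)=- 33/43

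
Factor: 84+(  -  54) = 30  =  2^1*3^1*5^1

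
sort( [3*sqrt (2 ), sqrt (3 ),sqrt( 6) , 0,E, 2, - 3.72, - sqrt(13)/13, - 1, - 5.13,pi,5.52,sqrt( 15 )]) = [ - 5.13, - 3.72, - 1,-sqrt(13)/13,0,  sqrt( 3 ), 2, sqrt( 6 ),E,pi , sqrt(15 ),3*sqrt(2 ),5.52] 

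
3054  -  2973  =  81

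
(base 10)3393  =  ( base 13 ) 1710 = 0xD41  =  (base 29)410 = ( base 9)4580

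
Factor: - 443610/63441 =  - 2^1*3^1*5^1*7^( - 1 )*19^( - 1 )*31^1 = -  930/133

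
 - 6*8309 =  - 49854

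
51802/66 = 784 +29/33=784.88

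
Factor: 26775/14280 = 15/8 = 2^(-3 )*3^1*5^1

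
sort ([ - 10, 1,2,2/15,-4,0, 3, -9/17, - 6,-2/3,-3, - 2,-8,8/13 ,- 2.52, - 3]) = [  -  10,-8,-6,- 4, - 3,- 3, - 2.52,- 2, - 2/3, - 9/17,0,2/15,8/13, 1, 2, 3 ] 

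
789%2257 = 789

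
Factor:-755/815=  - 151/163= - 151^1*163^( -1 )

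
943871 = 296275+647596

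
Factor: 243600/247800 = 58/59  =  2^1 * 29^1*59^(  -  1 )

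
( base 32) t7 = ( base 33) SB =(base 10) 935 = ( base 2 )1110100111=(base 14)4AB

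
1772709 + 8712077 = 10484786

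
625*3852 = 2407500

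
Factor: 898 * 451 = 2^1*11^1*41^1*449^1 =404998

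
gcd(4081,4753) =7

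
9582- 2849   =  6733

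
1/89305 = 1/89305 = 0.00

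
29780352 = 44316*672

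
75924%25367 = 25190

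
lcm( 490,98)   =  490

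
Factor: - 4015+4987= 2^2*3^5 = 972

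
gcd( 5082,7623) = 2541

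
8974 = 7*1282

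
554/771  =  554/771 = 0.72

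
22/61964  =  11/30982 = 0.00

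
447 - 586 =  - 139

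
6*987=5922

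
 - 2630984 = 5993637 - 8624621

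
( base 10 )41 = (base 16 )29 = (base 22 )1J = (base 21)1K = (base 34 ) 17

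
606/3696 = 101/616= 0.16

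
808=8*101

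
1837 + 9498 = 11335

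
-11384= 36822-48206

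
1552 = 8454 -6902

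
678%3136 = 678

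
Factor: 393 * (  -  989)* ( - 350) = 136036950 = 2^1 *3^1 * 5^2*7^1 * 23^1*43^1*131^1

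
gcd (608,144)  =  16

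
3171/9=352+1/3 = 352.33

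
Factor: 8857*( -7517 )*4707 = -3^2*17^1 * 521^1 * 523^1*7517^1  =  -313382970783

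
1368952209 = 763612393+605339816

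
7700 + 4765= 12465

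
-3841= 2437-6278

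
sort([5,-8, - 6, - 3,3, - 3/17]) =[ - 8, - 6 , - 3, - 3/17, 3,5]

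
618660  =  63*9820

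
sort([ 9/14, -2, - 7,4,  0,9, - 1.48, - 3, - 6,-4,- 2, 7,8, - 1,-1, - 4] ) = [ - 7, - 6, - 4, - 4, - 3, - 2,- 2 , - 1.48,-1, - 1,  0,9/14,4,7, 8,9]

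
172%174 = 172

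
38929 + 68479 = 107408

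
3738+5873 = 9611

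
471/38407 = 471/38407 = 0.01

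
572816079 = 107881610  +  464934469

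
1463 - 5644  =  -4181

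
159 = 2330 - 2171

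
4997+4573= 9570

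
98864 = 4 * 24716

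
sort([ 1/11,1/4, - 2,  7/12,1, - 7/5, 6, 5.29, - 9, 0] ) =[ -9, - 2, - 7/5, 0 , 1/11,  1/4, 7/12,1,  5.29, 6 ] 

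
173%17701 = 173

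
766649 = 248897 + 517752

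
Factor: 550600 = 2^3 * 5^2*2753^1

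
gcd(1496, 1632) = 136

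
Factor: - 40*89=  - 3560 = - 2^3*5^1*89^1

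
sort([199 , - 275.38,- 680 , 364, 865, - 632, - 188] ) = [ - 680,-632, - 275.38,-188,  199,  364  ,  865]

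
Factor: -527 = -17^1 *31^1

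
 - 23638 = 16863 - 40501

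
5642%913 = 164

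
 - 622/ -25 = 622/25=24.88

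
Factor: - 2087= - 2087^1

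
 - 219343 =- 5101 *43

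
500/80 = 6+1/4 = 6.25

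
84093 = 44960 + 39133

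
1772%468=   368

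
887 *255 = 226185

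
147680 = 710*208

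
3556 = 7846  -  4290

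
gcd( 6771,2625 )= 3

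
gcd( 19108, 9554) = 9554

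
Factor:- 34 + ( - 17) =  - 3^1*17^1 = -51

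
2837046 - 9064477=-6227431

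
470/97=4 + 82/97 = 4.85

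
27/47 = 27/47 = 0.57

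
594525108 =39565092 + 554960016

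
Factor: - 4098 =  - 2^1*3^1*683^1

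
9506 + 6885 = 16391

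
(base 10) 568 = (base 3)210001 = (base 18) 1da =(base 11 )477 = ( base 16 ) 238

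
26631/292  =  26631/292 = 91.20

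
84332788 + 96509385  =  180842173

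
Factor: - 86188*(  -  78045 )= 6726542460 = 2^2*3^1*5^1*11^2*29^1*43^1*743^1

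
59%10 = 9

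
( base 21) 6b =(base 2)10001001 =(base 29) 4L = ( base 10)137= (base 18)7b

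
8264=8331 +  - 67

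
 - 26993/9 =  - 3000 + 7/9= -  2999.22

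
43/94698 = 43/94698 =0.00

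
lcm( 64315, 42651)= 4051845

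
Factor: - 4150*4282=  - 17770300 = - 2^2 *5^2*83^1*2141^1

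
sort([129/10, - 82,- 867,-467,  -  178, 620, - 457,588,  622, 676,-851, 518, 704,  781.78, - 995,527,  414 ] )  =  [ - 995, - 867, - 851 , - 467,-457, - 178,-82,  129/10, 414, 518,527 , 588, 620,  622,676,  704, 781.78 ] 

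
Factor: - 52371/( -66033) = 23^1*29^( - 1) = 23/29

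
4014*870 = 3492180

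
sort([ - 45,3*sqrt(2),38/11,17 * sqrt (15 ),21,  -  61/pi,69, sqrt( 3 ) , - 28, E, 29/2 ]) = [  -  45, - 28, -61/pi,sqrt(3 ), E,38/11, 3*sqrt( 2),29/2, 21, 17*sqrt( 15),69] 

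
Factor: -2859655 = - 5^1*17^2*1979^1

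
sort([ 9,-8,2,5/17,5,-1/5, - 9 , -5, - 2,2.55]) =[-9 ,-8, - 5,-2,-1/5,5/17, 2,  2.55,  5,9]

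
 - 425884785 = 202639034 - 628523819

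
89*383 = 34087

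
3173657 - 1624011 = 1549646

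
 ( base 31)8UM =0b10000111000000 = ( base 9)12760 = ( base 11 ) 6545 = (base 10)8640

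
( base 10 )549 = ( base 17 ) 1F5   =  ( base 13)333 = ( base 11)45A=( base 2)1000100101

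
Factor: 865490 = 2^1*5^1 *23^1 * 53^1*71^1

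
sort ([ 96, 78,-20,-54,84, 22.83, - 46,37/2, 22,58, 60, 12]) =[ - 54, - 46,-20 , 12, 37/2,22, 22.83, 58, 60,78,84,96] 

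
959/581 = 1 + 54/83 = 1.65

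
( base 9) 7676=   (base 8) 13032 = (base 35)4LN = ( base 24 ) 9JI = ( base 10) 5658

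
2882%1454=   1428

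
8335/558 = 14 + 523/558=14.94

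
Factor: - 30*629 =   -  2^1*3^1*5^1*17^1*37^1 = - 18870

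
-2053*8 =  - 16424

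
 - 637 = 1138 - 1775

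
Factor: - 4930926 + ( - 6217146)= -2^3 * 3^1*13^1*35731^1= - 11148072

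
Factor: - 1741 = - 1741^1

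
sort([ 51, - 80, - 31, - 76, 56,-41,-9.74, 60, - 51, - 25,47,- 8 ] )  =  [ - 80, - 76,  -  51, - 41,  -  31, - 25, - 9.74,- 8,  47, 51, 56, 60]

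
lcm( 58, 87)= 174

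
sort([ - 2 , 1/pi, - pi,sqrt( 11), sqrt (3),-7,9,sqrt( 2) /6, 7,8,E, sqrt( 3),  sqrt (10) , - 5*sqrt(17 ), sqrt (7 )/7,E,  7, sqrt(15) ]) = [ - 5*sqrt(17 ),-7, - pi, - 2, sqrt(2 )/6, 1/pi,sqrt(7) /7, sqrt( 3 ),sqrt( 3 ), E, E, sqrt( 10),sqrt( 11), sqrt(15), 7,  7,  8,9]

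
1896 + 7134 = 9030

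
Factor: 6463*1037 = 6702131 = 17^1*23^1  *61^1*281^1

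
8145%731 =104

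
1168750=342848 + 825902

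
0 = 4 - 4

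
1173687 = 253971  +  919716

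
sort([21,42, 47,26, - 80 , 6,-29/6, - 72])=[ - 80,-72, - 29/6,  6,21, 26, 42, 47]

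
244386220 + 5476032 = 249862252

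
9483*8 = 75864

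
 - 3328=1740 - 5068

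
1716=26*66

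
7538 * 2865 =21596370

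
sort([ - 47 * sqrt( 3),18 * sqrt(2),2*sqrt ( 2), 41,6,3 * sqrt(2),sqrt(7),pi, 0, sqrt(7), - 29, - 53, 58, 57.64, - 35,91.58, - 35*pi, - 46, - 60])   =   [ - 35*pi, - 47 * sqrt ( 3), - 60, -53, - 46,-35, - 29,0,sqrt(7), sqrt( 7),2*sqrt(2) , pi, 3 * sqrt (2),6,18*sqrt( 2), 41,57.64,58,  91.58]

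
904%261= 121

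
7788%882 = 732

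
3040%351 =232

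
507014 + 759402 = 1266416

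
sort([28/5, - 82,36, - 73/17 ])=[  -  82,- 73/17,  28/5, 36]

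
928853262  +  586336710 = 1515189972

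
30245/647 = 46  +  483/647= 46.75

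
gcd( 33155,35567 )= 1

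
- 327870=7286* ( - 45 ) 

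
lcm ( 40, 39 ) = 1560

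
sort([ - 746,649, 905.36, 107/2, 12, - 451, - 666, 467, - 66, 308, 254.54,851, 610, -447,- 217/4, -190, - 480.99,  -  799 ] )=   [ - 799,-746, - 666, -480.99, - 451,-447, - 190, - 66, - 217/4, 12, 107/2,254.54,308, 467,610,649,851,905.36] 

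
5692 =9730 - 4038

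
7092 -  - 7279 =14371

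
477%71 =51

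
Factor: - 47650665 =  - 3^1 * 5^1*43^1*73877^1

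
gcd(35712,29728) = 32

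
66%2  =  0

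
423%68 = 15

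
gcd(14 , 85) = 1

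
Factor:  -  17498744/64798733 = - 2^3 *211^( - 1)*307103^ ( - 1)*2187343^1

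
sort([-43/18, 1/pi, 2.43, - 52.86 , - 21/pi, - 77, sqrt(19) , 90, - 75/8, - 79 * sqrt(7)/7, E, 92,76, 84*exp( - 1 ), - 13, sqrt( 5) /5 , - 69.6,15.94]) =[- 77 , - 69.6, -52.86, - 79*sqrt( 7) /7, - 13, - 75/8, - 21/pi, - 43/18, 1/pi, sqrt(5)/5,2.43,E,sqrt(19),15.94, 84 * exp (-1), 76, 90, 92]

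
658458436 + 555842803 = 1214301239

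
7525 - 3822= 3703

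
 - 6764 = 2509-9273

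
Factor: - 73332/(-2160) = 2^ ( - 2) * 5^( - 1)*7^1*97^1 = 679/20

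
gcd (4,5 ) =1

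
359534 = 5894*61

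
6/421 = 6/421=0.01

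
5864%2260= 1344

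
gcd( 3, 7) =1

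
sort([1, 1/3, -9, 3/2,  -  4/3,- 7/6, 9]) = [- 9, - 4/3,  -  7/6 , 1/3,1,3/2 , 9]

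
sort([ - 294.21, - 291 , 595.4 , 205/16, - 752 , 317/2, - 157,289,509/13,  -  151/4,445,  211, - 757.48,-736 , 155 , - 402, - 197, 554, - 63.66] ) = [ - 757.48, - 752, - 736, - 402,-294.21 , - 291,-197, - 157, - 63.66, - 151/4,205/16,  509/13,  155,317/2, 211, 289,445, 554,595.4]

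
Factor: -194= - 2^1  *  97^1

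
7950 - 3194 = 4756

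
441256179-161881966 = 279374213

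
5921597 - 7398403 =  - 1476806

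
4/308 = 1/77 = 0.01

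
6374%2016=326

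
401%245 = 156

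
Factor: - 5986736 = -2^4*7^1*53453^1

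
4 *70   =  280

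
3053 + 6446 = 9499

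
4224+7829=12053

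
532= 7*76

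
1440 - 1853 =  - 413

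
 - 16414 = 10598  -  27012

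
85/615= 17/123 = 0.14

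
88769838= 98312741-9542903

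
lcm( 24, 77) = 1848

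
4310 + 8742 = 13052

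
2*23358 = 46716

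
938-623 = 315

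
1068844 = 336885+731959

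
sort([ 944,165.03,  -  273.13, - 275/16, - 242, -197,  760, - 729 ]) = [ - 729, - 273.13,- 242, - 197, - 275/16, 165.03,  760 , 944 ] 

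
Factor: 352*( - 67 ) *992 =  - 2^10*11^1*31^1*67^1 = -23395328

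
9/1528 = 9/1528 = 0.01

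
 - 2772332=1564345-4336677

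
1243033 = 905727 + 337306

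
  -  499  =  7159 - 7658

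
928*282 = 261696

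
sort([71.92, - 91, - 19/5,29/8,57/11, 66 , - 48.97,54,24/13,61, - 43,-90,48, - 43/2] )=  [-91,  -  90,-48.97, - 43, -43/2 , -19/5, 24/13, 29/8,57/11,48,54,61,66,71.92 ]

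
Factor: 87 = 3^1*29^1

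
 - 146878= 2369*( - 62 )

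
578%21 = 11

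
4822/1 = 4822=   4822.00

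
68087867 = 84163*809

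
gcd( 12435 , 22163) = 1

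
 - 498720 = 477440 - 976160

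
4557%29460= 4557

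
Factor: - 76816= - 2^4*4801^1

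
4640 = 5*928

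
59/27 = 59/27 = 2.19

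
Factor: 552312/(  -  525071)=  - 2^3 * 3^3 * 53^( - 1) * 2557^1*9907^( - 1 )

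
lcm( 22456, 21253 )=1190168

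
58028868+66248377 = 124277245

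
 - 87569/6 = - 87569/6 = -  14594.83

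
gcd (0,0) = 0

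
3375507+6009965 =9385472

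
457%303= 154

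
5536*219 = 1212384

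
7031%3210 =611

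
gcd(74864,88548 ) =4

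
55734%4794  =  3000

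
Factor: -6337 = -6337^1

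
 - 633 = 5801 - 6434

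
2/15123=2/15123 = 0.00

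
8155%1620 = 55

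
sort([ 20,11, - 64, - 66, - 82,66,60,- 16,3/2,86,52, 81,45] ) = [ - 82, - 66, - 64, - 16,  3/2,11,20,45, 52,  60, 66,81,  86]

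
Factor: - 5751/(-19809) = 9/31 = 3^2 * 31^(-1 ) 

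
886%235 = 181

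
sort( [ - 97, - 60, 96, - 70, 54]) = [ - 97, - 70, - 60 , 54,96 ]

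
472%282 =190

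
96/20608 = 3/644 = 0.00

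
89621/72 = 1244+53/72 = 1244.74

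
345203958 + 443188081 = 788392039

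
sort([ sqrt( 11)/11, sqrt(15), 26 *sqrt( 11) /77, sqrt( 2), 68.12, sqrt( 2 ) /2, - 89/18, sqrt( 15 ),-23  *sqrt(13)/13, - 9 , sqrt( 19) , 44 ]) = [-9,- 23*sqrt ( 13) /13, - 89/18, sqrt( 11)/11, sqrt( 2 )/2, 26 * sqrt(11 )/77, sqrt( 2), sqrt(15), sqrt(15) , sqrt(19 ), 44, 68.12]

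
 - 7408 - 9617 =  - 17025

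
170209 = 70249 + 99960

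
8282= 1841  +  6441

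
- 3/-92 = 3/92 = 0.03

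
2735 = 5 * 547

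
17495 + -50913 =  - 33418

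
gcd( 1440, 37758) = 6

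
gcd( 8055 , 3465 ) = 45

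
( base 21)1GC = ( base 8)1425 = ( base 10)789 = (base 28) 105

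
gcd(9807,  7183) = 1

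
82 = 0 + 82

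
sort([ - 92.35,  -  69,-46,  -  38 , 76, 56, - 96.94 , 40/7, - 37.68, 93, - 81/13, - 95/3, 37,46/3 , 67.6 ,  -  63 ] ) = [ - 96.94, - 92.35, - 69,-63 , - 46, - 38 , - 37.68, - 95/3,-81/13,40/7, 46/3,37, 56, 67.6,  76,93 ] 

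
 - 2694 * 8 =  - 21552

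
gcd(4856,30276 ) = 4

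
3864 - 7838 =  - 3974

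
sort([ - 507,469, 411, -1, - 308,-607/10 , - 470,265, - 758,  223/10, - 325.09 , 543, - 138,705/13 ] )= [ -758, - 507, -470, - 325.09,  -  308, - 138, - 607/10,- 1,  223/10,705/13, 265,411,  469,543] 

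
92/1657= 92/1657 = 0.06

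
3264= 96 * 34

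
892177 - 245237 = 646940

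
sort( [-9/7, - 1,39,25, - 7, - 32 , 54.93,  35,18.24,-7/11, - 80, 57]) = [ - 80, - 32, - 7,-9/7, - 1, - 7/11,  18.24 , 25,  35 , 39, 54.93,  57]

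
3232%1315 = 602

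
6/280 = 3/140 =0.02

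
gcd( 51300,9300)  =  300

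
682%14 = 10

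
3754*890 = 3341060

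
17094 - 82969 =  - 65875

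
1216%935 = 281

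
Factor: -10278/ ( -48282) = 1713/8047= 3^1 * 13^( - 1)*571^1*619^( - 1)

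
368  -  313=55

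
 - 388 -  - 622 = 234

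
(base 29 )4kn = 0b111101111111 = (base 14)1635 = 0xF7F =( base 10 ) 3967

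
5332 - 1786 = 3546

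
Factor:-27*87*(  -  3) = 3^5* 29^1 = 7047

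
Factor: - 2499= - 3^1*7^2*17^1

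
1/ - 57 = - 1/57 = - 0.02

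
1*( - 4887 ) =-4887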